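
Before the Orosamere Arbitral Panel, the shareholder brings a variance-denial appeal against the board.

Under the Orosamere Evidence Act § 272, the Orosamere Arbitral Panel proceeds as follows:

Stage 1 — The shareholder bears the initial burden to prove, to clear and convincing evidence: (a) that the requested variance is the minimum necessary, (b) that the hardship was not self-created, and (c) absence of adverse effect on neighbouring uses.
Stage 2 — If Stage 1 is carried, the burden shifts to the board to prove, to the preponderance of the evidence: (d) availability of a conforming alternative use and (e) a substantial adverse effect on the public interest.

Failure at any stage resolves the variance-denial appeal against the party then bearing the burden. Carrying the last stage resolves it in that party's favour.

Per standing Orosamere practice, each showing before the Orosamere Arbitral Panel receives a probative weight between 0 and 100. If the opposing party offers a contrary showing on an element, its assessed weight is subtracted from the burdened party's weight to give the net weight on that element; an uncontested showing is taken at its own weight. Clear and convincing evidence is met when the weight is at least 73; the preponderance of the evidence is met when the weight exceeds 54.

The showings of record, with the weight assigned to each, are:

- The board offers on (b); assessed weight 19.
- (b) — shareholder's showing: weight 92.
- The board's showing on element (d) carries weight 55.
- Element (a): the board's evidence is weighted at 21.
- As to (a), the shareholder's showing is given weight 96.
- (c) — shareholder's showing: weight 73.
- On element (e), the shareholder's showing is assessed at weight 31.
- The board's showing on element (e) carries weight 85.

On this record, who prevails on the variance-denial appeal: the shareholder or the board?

Stage 1 (shareholder, clear and convincing evidence, weight is at least 73): (a) net 96−21=75 ≥ 73 — meets; (b) net 92−19=73 ≥ 73 — meets; (c) 73 ≥ 73 — meets.
  The shareholder carries Stage 1; the board now bears the burden.
Stage 2 (board, the preponderance of the evidence, weight exceeds 54): (d) 55 > 54 — meets; (e) net 85−31=54 ≤ 54 — fails.
  Stage 2 not carried; the board fails its burden.
The analysis ends at Stage 2; the shareholder prevails.

shareholder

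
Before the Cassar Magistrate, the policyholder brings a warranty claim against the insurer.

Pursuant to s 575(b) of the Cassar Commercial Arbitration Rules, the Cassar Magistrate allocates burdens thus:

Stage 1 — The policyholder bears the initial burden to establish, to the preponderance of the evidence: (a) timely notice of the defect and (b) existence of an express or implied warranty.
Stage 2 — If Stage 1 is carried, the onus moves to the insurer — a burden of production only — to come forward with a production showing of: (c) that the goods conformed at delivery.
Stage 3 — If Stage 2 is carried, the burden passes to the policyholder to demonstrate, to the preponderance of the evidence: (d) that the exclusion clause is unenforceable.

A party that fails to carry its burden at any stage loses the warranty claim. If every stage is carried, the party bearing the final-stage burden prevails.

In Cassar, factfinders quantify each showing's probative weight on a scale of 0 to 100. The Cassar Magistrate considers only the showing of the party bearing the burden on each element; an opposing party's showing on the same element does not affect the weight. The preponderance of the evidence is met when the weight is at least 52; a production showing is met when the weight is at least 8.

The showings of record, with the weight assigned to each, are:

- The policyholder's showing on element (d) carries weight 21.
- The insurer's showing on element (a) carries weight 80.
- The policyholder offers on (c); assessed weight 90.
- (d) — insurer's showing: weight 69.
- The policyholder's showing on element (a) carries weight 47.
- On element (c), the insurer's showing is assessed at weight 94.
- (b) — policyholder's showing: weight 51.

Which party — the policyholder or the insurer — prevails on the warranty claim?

insurer

At Stage 1 the policyholder must meet the preponderance of the evidence (weight is at least 52): on (a) the weight is 47 (the insurer's 80 is given no effect), < 52, so (a) does not meet the standard; on (b) the weight is 51, which does not reach 52, so (b) does not meet the standard.
  The policyholder does not carry Stage 1.
So the insurer prevails.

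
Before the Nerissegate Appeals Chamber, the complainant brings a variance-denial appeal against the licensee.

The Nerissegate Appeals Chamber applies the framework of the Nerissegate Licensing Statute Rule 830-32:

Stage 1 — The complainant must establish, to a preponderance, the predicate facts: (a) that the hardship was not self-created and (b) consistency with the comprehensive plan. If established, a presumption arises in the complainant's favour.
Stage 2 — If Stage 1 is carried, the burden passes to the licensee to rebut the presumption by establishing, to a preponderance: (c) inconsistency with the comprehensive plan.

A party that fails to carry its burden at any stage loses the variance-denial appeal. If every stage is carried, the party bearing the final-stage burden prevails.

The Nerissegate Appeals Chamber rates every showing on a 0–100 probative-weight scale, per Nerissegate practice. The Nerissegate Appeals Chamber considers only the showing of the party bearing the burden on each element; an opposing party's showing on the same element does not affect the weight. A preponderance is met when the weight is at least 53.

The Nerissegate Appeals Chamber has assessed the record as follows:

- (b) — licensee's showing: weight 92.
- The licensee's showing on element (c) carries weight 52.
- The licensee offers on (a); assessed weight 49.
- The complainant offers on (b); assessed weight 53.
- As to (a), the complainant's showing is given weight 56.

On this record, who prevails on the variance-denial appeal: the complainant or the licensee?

At Stage 1 the complainant must meet a preponderance (weight is at least 53): on (a) the weight is 56 (the licensee's 49 is given no effect), ≥ 53, so (a) meets the standard; on (b) the weight is 53 (the licensee's 92 is given no effect), which does reach 53, so (b) meets the standard.
  Stage 1 is satisfied; the onus moves to the licensee.
At Stage 2 the licensee must meet a preponderance (weight is at least 53): on (c) the weight is 52, which does not reach 53, so (c) does not meet the standard.
  The licensee does not carry Stage 2.
So the complainant prevails.

complainant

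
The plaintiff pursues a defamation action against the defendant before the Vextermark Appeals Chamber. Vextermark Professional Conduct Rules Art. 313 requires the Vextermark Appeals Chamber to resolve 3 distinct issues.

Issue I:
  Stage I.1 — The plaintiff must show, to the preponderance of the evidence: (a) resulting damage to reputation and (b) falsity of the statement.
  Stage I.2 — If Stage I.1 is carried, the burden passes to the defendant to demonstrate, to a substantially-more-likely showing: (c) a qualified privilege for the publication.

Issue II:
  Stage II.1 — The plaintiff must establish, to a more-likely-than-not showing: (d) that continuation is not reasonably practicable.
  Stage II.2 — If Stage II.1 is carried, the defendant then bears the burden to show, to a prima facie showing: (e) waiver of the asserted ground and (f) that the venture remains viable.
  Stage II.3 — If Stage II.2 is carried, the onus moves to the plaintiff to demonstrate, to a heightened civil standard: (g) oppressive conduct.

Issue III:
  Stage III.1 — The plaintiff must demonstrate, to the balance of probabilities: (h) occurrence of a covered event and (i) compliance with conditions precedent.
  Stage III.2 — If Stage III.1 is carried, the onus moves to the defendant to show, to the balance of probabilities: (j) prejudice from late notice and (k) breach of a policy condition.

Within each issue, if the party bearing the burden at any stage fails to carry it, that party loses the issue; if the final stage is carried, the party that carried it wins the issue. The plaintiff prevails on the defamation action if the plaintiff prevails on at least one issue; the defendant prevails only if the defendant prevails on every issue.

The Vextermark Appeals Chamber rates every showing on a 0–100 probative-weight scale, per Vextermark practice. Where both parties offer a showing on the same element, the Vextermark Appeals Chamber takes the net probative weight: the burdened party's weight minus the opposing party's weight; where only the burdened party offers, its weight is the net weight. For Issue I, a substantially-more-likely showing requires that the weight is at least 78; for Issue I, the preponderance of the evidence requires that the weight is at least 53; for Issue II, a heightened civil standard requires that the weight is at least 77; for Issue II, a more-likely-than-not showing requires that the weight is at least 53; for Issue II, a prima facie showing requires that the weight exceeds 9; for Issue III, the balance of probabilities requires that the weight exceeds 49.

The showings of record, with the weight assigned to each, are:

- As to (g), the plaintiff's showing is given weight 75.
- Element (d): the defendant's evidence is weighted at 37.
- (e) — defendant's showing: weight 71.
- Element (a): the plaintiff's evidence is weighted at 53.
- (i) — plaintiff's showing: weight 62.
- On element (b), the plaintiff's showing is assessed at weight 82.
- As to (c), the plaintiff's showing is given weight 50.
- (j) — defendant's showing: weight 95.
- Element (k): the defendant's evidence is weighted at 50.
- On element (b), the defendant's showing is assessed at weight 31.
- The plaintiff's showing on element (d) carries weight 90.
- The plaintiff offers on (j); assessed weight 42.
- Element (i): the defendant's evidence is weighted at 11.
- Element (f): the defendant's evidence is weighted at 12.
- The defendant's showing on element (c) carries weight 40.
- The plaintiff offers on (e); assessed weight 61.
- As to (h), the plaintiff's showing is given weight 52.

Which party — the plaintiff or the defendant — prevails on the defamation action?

defendant

— Issue I —
Stage I.1 — burden on plaintiff; standard: the preponderance of the evidence (weight is at least 53).
    (a): 53 ≥ 53 [met]
    (b): 82 − 31 = 51 < 53 [not met]
  Stage I.1 not carried; the plaintiff fails its burden.
So the defendant prevails on this issue.
— Issue II —
At Stage II.1 the plaintiff must meet a more-likely-than-not showing (weight is at least 53): on (d) the weight is 90 less the opposing 37 gives net 53, which does reach 53, so (d) meets the standard.
  Stage II.1 carried; the burden shifts to the defendant.
At Stage II.2 the defendant must meet a prima facie showing (weight exceeds 9): on (e) the weight is 71 less the opposing 61 gives net 10, which does exceed 9, so (e) meets the standard; on (f) the weight is 12, which does exceed 9, so (f) meets the standard.
  Stage II.2 is satisfied; the onus moves to the plaintiff.
At Stage II.3 the plaintiff must meet a heightened civil standard (weight is at least 77): on (g) the weight is 75, which does not reach 77, so (g) does not meet the standard.
  Stage II.3 not carried; the plaintiff fails its burden.
The analysis ends at Stage II.3; the defendant prevails on this issue.
— Issue III —
Stage III.1 (plaintiff, the balance of probabilities, weight exceeds 49): (h) 52 > 49 — meets; (i) net 62−11=51 > 49 — meets.
  Stage III.1 carried; the burden shifts to the defendant.
Stage III.2 (defendant, the balance of probabilities, weight exceeds 49): (j) net 95−42=53 > 49 — meets; (k) 50 > 49 — meets.
  All elements met at the final stage.
With every stage satisfied, the defendant prevails on this issue.
Per-issue: Issue I → defendant; Issue II → defendant; Issue III → defendant. The plaintiff must prevail on at least one issue; overall, the defendant prevails.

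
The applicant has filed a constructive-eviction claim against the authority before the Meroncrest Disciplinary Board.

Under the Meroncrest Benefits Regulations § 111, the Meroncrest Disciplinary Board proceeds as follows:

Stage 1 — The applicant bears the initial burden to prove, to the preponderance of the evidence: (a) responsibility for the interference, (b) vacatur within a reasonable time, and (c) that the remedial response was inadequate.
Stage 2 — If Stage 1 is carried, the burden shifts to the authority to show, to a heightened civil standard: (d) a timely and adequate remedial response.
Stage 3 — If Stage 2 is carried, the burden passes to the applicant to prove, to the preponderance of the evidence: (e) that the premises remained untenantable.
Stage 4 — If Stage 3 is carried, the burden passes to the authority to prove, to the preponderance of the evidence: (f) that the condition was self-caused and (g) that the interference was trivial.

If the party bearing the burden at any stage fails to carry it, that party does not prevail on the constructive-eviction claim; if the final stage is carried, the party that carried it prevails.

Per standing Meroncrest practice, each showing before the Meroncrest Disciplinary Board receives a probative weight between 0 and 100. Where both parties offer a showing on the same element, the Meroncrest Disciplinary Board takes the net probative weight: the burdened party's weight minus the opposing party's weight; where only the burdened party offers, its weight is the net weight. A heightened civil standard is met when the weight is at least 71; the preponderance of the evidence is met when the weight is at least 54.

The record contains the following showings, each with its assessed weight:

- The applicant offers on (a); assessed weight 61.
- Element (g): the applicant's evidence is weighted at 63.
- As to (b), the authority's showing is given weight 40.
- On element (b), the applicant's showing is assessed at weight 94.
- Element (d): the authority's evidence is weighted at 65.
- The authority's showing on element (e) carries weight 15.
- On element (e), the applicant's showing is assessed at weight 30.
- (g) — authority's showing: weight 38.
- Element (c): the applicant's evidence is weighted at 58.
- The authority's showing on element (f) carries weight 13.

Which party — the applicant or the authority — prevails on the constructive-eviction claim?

applicant

Stage 1 (applicant, the preponderance of the evidence, weight is at least 54): (a) 61 ≥ 54 — meets; (b) net 94−40=54 ≥ 54 — meets; (c) 58 ≥ 54 — meets.
  All elements met. The burden passes to the authority.
Stage 2 (authority, a heightened civil standard, weight is at least 71): (d) 65 < 71 — fails.
  The authority does not carry Stage 2.
So the applicant prevails.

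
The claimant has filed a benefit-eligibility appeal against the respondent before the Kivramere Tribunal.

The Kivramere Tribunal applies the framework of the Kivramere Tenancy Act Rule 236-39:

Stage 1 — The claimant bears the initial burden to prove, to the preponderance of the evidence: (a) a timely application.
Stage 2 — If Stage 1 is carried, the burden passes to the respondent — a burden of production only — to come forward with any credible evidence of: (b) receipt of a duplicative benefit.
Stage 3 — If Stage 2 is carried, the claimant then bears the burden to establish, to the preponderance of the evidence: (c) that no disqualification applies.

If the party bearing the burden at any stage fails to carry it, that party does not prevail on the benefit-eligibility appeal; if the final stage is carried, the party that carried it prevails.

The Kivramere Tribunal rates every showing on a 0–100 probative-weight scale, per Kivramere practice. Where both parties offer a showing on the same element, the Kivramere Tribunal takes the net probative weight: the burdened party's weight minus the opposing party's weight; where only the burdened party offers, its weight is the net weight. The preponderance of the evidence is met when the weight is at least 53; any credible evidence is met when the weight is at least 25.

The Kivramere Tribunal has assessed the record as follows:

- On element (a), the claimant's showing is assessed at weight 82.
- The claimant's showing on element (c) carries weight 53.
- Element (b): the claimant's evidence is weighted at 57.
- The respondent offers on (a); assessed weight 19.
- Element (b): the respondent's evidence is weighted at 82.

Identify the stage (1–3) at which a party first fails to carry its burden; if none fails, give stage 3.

stage 3

Stage 1 (claimant, the preponderance of the evidence, weight is at least 53): (a) net 82−19=63 ≥ 53 — meets.
  The claimant carries Stage 1; the respondent now bears the burden.
Stage 2 (respondent, any credible evidence, weight is at least 25): (b) net 82−57=25 ≥ 25 — meets.
  Stage 2 carried; the burden shifts to the claimant.
Stage 3 (claimant, the preponderance of the evidence, weight is at least 53): (c) 53 ≥ 53 — meets.
  Stage 3 carried; the final stage is satisfied.
All stages carried — the claimant prevails.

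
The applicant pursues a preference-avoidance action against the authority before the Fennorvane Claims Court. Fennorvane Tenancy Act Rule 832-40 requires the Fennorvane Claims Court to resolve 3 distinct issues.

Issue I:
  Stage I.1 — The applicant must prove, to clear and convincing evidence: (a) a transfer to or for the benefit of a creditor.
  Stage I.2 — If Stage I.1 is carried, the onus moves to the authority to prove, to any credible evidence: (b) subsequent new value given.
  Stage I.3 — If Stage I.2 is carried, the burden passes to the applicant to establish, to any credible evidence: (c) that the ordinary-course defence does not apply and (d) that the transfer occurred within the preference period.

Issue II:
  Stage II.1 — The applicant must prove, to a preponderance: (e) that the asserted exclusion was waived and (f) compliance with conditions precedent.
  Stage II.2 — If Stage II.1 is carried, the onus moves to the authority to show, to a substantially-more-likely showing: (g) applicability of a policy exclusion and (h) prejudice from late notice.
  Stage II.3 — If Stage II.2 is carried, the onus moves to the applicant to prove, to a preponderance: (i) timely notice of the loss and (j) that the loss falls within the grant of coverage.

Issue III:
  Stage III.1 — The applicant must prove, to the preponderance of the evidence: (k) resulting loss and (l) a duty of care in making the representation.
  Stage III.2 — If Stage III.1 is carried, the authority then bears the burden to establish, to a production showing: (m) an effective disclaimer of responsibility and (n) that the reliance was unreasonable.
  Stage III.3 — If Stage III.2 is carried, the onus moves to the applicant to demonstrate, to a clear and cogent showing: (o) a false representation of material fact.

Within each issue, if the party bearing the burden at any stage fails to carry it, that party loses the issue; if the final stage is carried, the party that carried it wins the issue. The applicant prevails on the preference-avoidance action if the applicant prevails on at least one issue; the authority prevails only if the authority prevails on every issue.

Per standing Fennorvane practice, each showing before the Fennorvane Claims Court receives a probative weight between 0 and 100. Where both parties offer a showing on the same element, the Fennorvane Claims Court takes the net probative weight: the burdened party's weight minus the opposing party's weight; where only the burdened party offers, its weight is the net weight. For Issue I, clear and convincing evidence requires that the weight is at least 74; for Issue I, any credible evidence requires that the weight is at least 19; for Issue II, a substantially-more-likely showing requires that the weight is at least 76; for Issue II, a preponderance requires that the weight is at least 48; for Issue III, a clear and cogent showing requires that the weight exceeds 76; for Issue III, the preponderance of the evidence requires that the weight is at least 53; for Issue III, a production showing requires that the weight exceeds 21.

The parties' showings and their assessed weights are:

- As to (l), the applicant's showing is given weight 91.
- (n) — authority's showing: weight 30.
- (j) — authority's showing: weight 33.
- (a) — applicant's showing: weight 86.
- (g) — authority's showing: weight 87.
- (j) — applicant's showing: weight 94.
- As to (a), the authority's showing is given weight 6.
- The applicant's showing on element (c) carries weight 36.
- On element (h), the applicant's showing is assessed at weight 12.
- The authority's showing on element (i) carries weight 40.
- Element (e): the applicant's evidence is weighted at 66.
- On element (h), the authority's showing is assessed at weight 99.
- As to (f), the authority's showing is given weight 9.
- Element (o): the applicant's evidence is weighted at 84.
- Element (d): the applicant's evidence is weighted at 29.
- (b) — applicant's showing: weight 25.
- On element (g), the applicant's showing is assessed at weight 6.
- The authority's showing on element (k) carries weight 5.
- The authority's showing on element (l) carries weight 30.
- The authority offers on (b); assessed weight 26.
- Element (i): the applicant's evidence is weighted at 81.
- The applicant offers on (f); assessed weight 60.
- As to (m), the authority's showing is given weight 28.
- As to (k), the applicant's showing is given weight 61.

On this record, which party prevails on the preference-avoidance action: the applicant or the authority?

applicant

— Issue I —
Stage I.1 (applicant, clear and convincing evidence, weight is at least 74): (a) net 86−6=80 ≥ 74 — meets.
  Stage I.1 carried; the burden shifts to the authority.
Stage I.2 (authority, any credible evidence, weight is at least 19): (b) net 26−25=1 < 19 — fails.
  Not every element is met, so the authority fails to carry Stage I.2.
The analysis ends at Stage I.2; the applicant prevails on this issue.
— Issue II —
Stage II.1 (applicant, a preponderance, weight is at least 48): (e) 66 ≥ 48 — meets; (f) net 60−9=51 ≥ 48 — meets.
  Stage II.1 carried; the burden shifts to the authority.
Stage II.2 (authority, a substantially-more-likely showing, weight is at least 76): (g) net 87−6=81 ≥ 76 — meets; (h) net 99−12=87 ≥ 76 — meets.
  Stage II.2 carried; the burden shifts to the applicant.
Stage II.3 (applicant, a preponderance, weight is at least 48): (i) net 81−40=41 < 48 — fails; (j) net 94−33=61 ≥ 48 — meets.
  Not every element is met, so the applicant fails to carry Stage II.3.
The authority prevails on this issue.
— Issue III —
Stage III.1 — burden on applicant; standard: the preponderance of the evidence (weight is at least 53).
    (k): 61 − 5 = 56 ≥ 53 [met]
    (l): 91 − 30 = 61 ≥ 53 [met]
  Stage III.1 carried; the burden shifts to the authority.
Stage III.2 — burden on authority; standard: a production showing (weight exceeds 21).
    (m): 28 > 21 [met]
    (n): 30 > 21 [met]
  The authority carries Stage III.2; the applicant now bears the burden.
Stage III.3 — burden on applicant; standard: a clear and cogent showing (weight exceeds 76).
    (o): 84 > 76 [met]
  Stage III.3 carried; the final stage is satisfied.
With every stage satisfied, the applicant prevails on this issue.
Per-issue: Issue I → applicant; Issue II → authority; Issue III → applicant. The applicant must prevail on at least one issue; overall, the applicant prevails.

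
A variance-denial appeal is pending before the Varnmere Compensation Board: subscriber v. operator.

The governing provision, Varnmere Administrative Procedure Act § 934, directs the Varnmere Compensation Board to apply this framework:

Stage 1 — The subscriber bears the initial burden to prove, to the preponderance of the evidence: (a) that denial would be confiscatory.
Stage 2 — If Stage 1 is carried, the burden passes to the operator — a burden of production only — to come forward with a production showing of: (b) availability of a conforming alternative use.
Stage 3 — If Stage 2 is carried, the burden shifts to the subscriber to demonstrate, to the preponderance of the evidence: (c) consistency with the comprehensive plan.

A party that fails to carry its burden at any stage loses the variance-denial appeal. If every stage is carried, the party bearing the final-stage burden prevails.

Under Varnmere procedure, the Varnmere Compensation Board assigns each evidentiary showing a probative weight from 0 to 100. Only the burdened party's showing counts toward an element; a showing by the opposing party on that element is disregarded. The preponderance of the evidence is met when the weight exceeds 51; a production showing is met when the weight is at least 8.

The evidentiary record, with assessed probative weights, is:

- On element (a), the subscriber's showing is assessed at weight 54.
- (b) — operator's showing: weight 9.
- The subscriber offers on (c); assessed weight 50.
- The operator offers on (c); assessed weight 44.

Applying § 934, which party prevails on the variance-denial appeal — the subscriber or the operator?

Stage 1 — burden on subscriber; standard: the preponderance of the evidence (weight exceeds 51).
    (a): 54 > 51 [met]
  All elements met. The burden passes to the operator.
Stage 2 — burden on operator; standard: a production showing (weight is at least 8).
    (b): 9 ≥ 8 [met]
  Stage 2 carried; the burden shifts to the subscriber.
Stage 3 — burden on subscriber; standard: the preponderance of the evidence (weight exceeds 51).
    (c): 50 (operator's 44 disregarded) ≤ 51 [not met]
  The subscriber does not carry Stage 3.
So the operator prevails.

operator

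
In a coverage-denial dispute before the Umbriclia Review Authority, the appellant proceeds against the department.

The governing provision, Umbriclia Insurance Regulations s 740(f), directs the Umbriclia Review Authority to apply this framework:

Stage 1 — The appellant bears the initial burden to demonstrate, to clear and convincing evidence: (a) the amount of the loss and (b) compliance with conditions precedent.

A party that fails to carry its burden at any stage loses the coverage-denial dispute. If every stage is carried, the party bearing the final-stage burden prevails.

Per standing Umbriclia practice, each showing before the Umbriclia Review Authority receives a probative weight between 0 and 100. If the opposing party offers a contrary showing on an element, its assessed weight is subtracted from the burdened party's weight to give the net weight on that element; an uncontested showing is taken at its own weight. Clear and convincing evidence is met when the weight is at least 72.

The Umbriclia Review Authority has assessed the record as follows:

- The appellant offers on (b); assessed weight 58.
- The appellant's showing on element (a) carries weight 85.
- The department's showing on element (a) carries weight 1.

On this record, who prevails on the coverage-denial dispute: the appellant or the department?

department

At Stage 1 the appellant must meet clear and convincing evidence (weight is at least 72): on (a) the weight is 85 less the opposing 1 gives net 84, which does reach 72, so (a) meets the standard; on (b) the weight is 58, which does not reach 72, so (b) does not meet the standard.
  Stage 1 not carried; the appellant fails its burden.
The department prevails.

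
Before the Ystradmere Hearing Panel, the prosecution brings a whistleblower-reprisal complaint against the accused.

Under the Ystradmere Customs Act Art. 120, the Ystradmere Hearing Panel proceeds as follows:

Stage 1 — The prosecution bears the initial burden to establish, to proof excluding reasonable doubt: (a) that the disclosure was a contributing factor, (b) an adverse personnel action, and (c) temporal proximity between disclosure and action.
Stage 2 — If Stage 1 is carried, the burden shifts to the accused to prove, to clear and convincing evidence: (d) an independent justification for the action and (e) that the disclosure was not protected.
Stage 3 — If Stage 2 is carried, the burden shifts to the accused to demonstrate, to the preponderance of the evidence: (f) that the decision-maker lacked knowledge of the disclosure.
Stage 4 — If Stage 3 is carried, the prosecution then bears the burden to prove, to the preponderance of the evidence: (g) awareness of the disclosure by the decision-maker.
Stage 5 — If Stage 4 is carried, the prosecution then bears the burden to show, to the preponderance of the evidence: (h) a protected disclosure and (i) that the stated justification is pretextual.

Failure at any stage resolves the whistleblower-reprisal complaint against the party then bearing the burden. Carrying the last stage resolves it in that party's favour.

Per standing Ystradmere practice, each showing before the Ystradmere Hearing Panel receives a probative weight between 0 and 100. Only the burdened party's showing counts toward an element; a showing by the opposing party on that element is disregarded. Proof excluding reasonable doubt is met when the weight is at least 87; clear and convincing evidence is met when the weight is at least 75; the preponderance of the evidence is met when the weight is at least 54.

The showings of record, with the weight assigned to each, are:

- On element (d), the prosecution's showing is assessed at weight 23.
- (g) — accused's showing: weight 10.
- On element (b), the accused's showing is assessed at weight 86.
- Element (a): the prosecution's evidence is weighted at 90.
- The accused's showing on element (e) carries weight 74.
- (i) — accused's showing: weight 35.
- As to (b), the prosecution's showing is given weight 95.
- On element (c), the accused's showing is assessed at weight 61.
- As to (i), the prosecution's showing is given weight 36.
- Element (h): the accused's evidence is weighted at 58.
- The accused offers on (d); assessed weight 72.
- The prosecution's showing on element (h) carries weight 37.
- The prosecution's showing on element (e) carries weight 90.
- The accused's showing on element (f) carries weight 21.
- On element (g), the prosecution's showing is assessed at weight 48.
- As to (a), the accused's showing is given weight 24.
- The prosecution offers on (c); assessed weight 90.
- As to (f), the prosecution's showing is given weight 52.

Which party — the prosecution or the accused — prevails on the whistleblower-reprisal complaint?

prosecution

Stage 1 (prosecution, proof excluding reasonable doubt, weight is at least 87): (a) 90 (accused's 24 disregarded) ≥ 87 — meets; (b) 95 (accused's 86 disregarded) ≥ 87 — meets; (c) 90 (accused's 61 disregarded) ≥ 87 — meets.
  The prosecution carries Stage 1; the accused now bears the burden.
Stage 2 (accused, clear and convincing evidence, weight is at least 75): (d) 72 (prosecution's 23 disregarded) < 75 — fails; (e) 74 (prosecution's 90 disregarded) < 75 — fails.
  Stage 2 not carried; the accused fails its burden.
The prosecution prevails.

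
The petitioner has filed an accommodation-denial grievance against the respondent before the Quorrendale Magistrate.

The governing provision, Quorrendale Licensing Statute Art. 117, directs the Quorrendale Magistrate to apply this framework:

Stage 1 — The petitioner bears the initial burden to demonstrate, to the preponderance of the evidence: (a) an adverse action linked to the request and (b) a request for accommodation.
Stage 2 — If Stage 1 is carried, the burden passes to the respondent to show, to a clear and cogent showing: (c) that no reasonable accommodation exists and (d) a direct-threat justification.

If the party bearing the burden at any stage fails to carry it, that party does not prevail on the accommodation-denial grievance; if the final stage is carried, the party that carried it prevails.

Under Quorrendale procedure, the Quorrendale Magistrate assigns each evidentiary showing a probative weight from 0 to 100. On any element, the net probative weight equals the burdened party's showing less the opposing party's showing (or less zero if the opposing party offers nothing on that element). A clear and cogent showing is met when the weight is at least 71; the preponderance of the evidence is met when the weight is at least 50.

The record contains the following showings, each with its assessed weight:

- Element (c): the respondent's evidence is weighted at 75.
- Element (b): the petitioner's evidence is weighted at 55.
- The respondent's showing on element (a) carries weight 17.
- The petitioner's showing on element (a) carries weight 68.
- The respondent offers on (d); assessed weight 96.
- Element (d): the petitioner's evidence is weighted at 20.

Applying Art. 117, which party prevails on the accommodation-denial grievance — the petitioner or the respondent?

respondent

At Stage 1 the petitioner must meet the preponderance of the evidence (weight is at least 50): on (a) the weight is 68 less the opposing 17 gives net 51, which does reach 50, so (a) meets the standard; on (b) the weight is 55, which does reach 50, so (b) meets the standard.
  Stage 1 is satisfied; the onus moves to the respondent.
At Stage 2 the respondent must meet a clear and cogent showing (weight is at least 71): on (c) the weight is 75, which does reach 71, so (c) meets the standard; on (d) the weight is 96 less the opposing 20 gives net 76, ≥ 71, so (d) meets the standard.
  The respondent carries the last stage.
With every stage satisfied, the respondent prevails.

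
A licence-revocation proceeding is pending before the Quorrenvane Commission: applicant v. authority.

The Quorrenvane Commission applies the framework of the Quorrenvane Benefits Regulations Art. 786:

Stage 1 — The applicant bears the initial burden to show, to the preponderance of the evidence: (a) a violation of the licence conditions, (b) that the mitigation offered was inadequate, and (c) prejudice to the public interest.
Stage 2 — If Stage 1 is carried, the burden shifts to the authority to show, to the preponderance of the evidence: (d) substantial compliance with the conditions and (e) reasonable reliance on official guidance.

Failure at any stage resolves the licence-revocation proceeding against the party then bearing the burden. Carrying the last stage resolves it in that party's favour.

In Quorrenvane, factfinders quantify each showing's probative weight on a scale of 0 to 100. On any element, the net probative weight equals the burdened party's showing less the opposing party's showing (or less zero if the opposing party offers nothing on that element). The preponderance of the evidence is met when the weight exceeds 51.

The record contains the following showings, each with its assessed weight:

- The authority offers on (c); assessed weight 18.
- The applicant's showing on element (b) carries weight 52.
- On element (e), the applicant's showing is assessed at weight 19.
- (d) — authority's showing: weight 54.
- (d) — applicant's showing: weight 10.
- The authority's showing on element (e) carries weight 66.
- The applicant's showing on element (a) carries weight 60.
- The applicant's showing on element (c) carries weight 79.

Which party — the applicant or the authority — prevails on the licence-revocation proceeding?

applicant

Stage 1 (applicant, the preponderance of the evidence, weight exceeds 51): (a) 60 > 51 — meets; (b) 52 > 51 — meets; (c) net 79−18=61 > 51 — meets.
  All elements met. The burden passes to the authority.
Stage 2 (authority, the preponderance of the evidence, weight exceeds 51): (d) net 54−10=44 ≤ 51 — fails; (e) net 66−19=47 ≤ 51 — fails.
  Not every element is met, so the authority fails to carry Stage 2.
So the applicant prevails.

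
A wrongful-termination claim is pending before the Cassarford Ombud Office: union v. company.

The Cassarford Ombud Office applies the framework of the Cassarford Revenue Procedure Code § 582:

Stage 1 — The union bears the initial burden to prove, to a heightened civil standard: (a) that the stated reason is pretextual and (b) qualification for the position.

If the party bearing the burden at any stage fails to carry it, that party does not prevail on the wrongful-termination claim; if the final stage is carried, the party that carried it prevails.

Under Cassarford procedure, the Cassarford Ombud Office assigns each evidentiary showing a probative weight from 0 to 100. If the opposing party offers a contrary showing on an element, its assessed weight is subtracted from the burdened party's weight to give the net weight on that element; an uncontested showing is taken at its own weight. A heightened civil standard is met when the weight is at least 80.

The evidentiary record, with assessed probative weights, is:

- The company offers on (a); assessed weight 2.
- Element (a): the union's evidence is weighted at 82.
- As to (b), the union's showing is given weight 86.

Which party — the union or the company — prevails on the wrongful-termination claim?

Stage 1 (union, a heightened civil standard, weight is at least 80): (a) net 82−2=80 ≥ 80 — meets; (b) 86 ≥ 80 — meets.
  The union carries the last stage.
All stages carried — the union prevails.

union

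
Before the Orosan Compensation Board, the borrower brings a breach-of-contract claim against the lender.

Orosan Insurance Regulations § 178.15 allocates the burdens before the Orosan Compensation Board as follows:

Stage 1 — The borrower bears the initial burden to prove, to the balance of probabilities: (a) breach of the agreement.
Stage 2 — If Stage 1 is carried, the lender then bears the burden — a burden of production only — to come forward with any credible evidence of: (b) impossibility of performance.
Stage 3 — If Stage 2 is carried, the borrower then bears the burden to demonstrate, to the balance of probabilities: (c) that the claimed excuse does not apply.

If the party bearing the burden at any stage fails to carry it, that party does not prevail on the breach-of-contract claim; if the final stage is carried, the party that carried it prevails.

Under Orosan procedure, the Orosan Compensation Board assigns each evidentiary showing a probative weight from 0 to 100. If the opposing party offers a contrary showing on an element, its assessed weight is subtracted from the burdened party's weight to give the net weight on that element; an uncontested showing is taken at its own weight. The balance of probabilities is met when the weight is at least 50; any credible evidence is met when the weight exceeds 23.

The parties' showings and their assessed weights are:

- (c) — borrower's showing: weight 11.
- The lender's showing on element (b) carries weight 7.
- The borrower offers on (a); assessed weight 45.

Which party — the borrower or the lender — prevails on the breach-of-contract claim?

lender

Stage 1 — burden on borrower; standard: the balance of probabilities (weight is at least 50).
    (a): 45 < 50 [not met]
  The borrower does not carry Stage 1.
So the lender prevails.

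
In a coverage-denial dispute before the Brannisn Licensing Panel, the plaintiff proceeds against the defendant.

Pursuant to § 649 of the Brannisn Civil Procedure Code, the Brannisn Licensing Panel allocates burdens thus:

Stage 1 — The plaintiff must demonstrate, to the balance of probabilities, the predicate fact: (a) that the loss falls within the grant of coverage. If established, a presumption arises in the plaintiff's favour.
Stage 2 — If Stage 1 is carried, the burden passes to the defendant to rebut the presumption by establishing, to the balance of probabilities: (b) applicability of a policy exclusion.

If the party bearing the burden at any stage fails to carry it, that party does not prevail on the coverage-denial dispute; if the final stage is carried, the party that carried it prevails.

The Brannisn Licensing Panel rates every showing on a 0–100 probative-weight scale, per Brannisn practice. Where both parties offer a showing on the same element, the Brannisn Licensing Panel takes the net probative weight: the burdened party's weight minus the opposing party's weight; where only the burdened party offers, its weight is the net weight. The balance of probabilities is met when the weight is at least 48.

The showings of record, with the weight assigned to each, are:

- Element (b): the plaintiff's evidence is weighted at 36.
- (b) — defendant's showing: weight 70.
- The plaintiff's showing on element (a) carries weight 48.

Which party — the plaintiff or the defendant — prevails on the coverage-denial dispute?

Stage 1 — burden on plaintiff; standard: the balance of probabilities (weight is at least 48).
    (a): 48 ≥ 48 [met]
  Stage 1 is satisfied; the onus moves to the defendant.
Stage 2 — burden on defendant; standard: the balance of probabilities (weight is at least 48).
    (b): 70 − 36 = 34 < 48 [not met]
  Stage 2 not carried; the defendant fails its burden.
The analysis ends at Stage 2; the plaintiff prevails.

plaintiff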